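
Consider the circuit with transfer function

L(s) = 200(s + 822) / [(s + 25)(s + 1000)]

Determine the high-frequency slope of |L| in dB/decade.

-20 dB/decade

Each pole contributes −20 dB/decade at high frequency; each zero contributes +20 dB/decade.
Net: 1 zero(s) − 2 pole(s) → -20 dB/decade.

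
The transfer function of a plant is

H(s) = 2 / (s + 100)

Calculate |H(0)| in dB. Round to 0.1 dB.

H(0) = 2 / 100 = 0.02
20 log₁₀(0.02) ≈ -33.98 dB

-34.0 dB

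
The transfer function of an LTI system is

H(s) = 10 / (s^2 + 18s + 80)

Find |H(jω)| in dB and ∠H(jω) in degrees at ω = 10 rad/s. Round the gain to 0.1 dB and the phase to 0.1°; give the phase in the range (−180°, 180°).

Substitute s = j10:
Numerator: 10 = 10 + j0
Denominator: (j10)^2 + 18(j10) + 80 = -20 + j180
|N| = √(10² + 0²) ≈ 10, ∠N ≈ 0.00°
|D| = √(20² + 180²) ≈ 181.11, ∠D ≈ 96.34°
|H| = 10 / 181.11 ≈ 0.055215
Gain = 20 log₁₀(0.055215) ≈ -25.16 dB
∠H = 0.00° − 96.34° = -96.34°

-25.2 dB, -96.3°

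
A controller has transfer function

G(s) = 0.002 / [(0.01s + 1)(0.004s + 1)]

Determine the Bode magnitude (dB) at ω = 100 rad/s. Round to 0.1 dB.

At ω = 100 rad/s:
pole (1 + j100·0.01) = 1 + j1 → |·| ≈ 1.4142, ∠ ≈ 45.00°
pole (1 + j100·0.004) = 1 + j0.4 → |·| ≈ 1.077, ∠ ≈ 21.80°
|G| = 0.002 · 1 / (1.4142 · 1.077) ≈ 0.0013131
Gain = 20 log₁₀(0.0013131) ≈ -57.63 dB

-57.6 dB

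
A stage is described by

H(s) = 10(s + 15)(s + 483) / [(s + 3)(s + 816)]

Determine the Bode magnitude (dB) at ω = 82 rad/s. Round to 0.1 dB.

15.7 dB

At s = jω = j82:
zero (s+15): 15 + j82 → |·| = √(15²+82²) = √6949 ≈ 83.361, ∠ = arctan(82/15) ≈ 79.63°
zero (s+483): 483 + j82 → |·| = √(483²+82²) = √240013 ≈ 489.91, ∠ = arctan(82/483) ≈ 9.64°
pole (s+3): 3 + j82 → |·| = √(3²+82²) = √6733 ≈ 82.055, ∠ = arctan(82/3) ≈ 87.90°
pole (s+816): 816 + j82 → |·| = √(816²+82²) = √672580 ≈ 820.11, ∠ = arctan(82/816) ≈ 5.74°
|H| = 10 · 40839 / 67294 ≈ 6.0687
Gain = 20 log₁₀(6.0687) ≈ 15.66 dB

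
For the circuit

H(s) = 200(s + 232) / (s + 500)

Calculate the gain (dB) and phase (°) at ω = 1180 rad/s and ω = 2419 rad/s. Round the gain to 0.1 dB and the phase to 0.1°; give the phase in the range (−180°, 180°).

ω = 1180: 45.5 dB, 11.8°; ω = 2419: 45.9 dB, 6.2°

At s = jω = j1180:
zero (s+232): 232 + j1180 → |·| = √(232²+1180²) = √1446224 ≈ 1202.6, ∠ = arctan(1180/232) ≈ 78.88°
pole (s+500): 500 + j1180 → |·| = √(500²+1180²) = √1642400 ≈ 1281.6, ∠ = arctan(1180/500) ≈ 67.04°
|H| = 200 · 1202.6 / 1281.6 ≈ 187.67
Gain = 20 log₁₀(187.67) ≈ 45.47 dB
∠H = 78.88° − 67.04° = 11.84°

At s = jω = j2419:
zero (s+232): 232 + j2419 → |·| = √(232²+2419²) = √5905385 ≈ 2430.1, ∠ = arctan(2419/232) ≈ 84.52°
pole (s+500): 500 + j2419 → |·| = √(500²+2419²) = √6101561 ≈ 2470.1, ∠ = arctan(2419/500) ≈ 78.32°
|H| = 200 · 2430.1 / 2470.1 ≈ 196.76
Gain = 20 log₁₀(196.76) ≈ 45.88 dB
∠H = 84.52° − 78.32° = 6.20°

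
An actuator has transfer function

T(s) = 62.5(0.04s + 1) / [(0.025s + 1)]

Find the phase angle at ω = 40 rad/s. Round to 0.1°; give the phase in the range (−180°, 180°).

13.0°

At ω = 40 rad/s:
zero (1 + j40·0.04) = 1 + j1.6 → |·| ≈ 1.8868, ∠ ≈ 57.99°
pole (1 + j40·0.025) = 1 + j1 → |·| ≈ 1.4142, ∠ ≈ 45.00°
∠T = (57.99°) − (45.00°) = 12.99°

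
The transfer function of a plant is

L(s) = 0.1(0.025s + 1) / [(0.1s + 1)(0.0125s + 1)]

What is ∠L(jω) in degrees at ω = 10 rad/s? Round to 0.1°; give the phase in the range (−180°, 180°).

-38.1°

At ω = 10 rad/s:
zero (1 + j10·0.025) = 1 + j0.25 → |·| ≈ 1.0308, ∠ ≈ 14.04°
pole (1 + j10·0.1) = 1 + j1 → |·| ≈ 1.4142, ∠ ≈ 45.00°
pole (1 + j10·0.0125) = 1 + j0.125 → |·| ≈ 1.0078, ∠ ≈ 7.13°
∠L = (14.04°) − (45.00° + 7.13°) = -38.09°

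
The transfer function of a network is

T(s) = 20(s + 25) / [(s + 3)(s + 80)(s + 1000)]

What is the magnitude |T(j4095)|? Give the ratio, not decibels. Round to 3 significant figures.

At s = jω = j4095:
zero (s+25): 25 + j4095 → |·| = √(25²+4095²) = √16769650 ≈ 4095.1, ∠ = arctan(4095/25) ≈ 89.65°
pole (s+3): 3 + j4095 → |·| = √(3²+4095²) = √16769034 ≈ 4095, ∠ = arctan(4095/3) ≈ 89.96°
pole (s+80): 80 + j4095 → |·| = √(80²+4095²) = √16775425 ≈ 4095.8, ∠ = arctan(4095/80) ≈ 88.88°
pole (s+1000): 1000 + j4095 → |·| = √(1000²+4095²) = √17769025 ≈ 4215.3, ∠ = arctan(4095/1000) ≈ 76.28°
|T| = 20 · 4095.1 / 7.07e+10 ≈ 1.1584e-06

1.16e-06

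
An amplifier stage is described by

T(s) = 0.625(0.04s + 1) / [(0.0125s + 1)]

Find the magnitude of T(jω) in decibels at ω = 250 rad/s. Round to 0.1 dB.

5.6 dB

At ω = 250 rad/s:
zero (1 + j250·0.04) = 1 + j10 → |·| ≈ 10.05, ∠ ≈ 84.29°
pole (1 + j250·0.0125) = 1 + j3.125 → |·| ≈ 3.2811, ∠ ≈ 72.26°
|T| = 0.625 · 10.05 / (3.2811) ≈ 1.9144
Gain = 20 log₁₀(1.9144) ≈ 5.64 dB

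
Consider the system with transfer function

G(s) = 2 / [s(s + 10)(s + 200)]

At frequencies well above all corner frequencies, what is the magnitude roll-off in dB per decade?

Each pole contributes −20 dB/decade at high frequency; each zero contributes +20 dB/decade.
Net: 0 zero(s) − 3 pole(s) → -60 dB/decade.

-60 dB/decade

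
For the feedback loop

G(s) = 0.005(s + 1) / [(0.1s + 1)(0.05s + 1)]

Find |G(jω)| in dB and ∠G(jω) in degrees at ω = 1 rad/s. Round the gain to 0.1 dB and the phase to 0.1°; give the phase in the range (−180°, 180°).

-43.1 dB, 36.4°

At ω = 1 rad/s:
zero (1 + j1·1) = 1 + j1 → |·| ≈ 1.4142, ∠ ≈ 45.00°
pole (1 + j1·0.1) = 1 + j0.1 → |·| ≈ 1.005, ∠ ≈ 5.71°
pole (1 + j1·0.05) = 1 + j0.05 → |·| ≈ 1.0012, ∠ ≈ 2.86°
|G| = 0.005 · 1.4142 / (1.005 · 1.0012) ≈ 0.0070274
Gain = 20 log₁₀(0.0070274) ≈ -43.06 dB
∠G = (45.00°) − (5.71° + 2.86°) = 36.43°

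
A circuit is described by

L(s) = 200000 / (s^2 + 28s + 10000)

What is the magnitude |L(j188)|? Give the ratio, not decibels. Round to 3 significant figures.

At s = jω = j188:
quadratic: (j188)² + 28·j188 + 10000 = -25344 + j5264 → |·| ≈ 25885, ∠ ≈ 168.27°
|L| = 200000 / 25885 ≈ 7.7265

7.73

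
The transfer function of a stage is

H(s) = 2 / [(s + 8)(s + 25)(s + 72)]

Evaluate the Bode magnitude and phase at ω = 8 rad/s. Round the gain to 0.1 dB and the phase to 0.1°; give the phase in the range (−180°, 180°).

At s = jω = j8:
pole (s+8): 8 + j8 → |·| = √(8²+8²) = √128 ≈ 11.314, ∠ = arctan(8/8) ≈ 45.00°
pole (s+25): 25 + j8 → |·| = √(25²+8²) = √689 ≈ 26.249, ∠ = arctan(8/25) ≈ 17.74°
pole (s+72): 72 + j8 → |·| = √(72²+8²) = √5248 ≈ 72.443, ∠ = arctan(8/72) ≈ 6.34°
|H| = 2 / 21514 ≈ 9.2963e-05
Gain = 20 log₁₀(9.2963e-05) ≈ -80.63 dB
∠H = 0.00° − 69.08° = -69.08°

-80.6 dB, -69.1°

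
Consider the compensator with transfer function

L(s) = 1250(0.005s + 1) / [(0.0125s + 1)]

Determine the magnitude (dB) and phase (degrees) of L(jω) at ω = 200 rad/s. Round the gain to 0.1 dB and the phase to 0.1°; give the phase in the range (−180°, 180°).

At ω = 200 rad/s:
zero (1 + j200·0.005) = 1 + j1 → |·| ≈ 1.4142, ∠ ≈ 45.00°
pole (1 + j200·0.0125) = 1 + j2.5 → |·| ≈ 2.6926, ∠ ≈ 68.20°
|L| = 1250 · 1.4142 / (2.6926) ≈ 656.52
Gain = 20 log₁₀(656.52) ≈ 56.34 dB
∠L = (45.00°) − (68.20°) = -23.20°

56.3 dB, -23.2°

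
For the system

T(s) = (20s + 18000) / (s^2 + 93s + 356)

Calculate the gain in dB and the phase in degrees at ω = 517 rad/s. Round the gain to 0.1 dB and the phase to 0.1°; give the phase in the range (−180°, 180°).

Substitute s = j517:
Numerator: 20(j517) + 18000 = 18000 + j10340
Denominator: (j517)^2 + 93(j517) + 356 = -266933 + j48081
|N| = √(18000² + 10340²) ≈ 20759, ∠N ≈ 29.87°
|D| = √(266933² + 48081²) ≈ 2.7123e+05, ∠D ≈ 169.79°
|T| = 20759 / 2.7123e+05 ≈ 0.076537
Gain = 20 log₁₀(0.076537) ≈ -22.32 dB
∠T = 29.87° − 169.79° = -139.92°

-22.3 dB, -139.9°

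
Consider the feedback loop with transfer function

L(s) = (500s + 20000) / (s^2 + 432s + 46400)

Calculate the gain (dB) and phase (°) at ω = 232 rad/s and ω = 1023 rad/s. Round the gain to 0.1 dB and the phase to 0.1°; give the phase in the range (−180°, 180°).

ω = 232: 1.4 dB, -14.0°; ω = 1023: -6.6 dB, -68.4°

Substitute s = j232:
Numerator: 500(j232) + 20000 = 20000 + j116000
Denominator: (j232)^2 + 432(j232) + 46400 = -7424 + j100224
|N| = √(20000² + 116000²) ≈ 1.1771e+05, ∠N ≈ 80.22°
|D| = √(7424² + 100224²) ≈ 1.005e+05, ∠D ≈ 94.24°
|L| = 1.1771e+05 / 1.005e+05 ≈ 1.1712
Gain = 20 log₁₀(1.1712) ≈ 1.37 dB
∠L = 80.22° − 94.24° = -14.02°

Substitute s = j1023:
Numerator: 500(j1023) + 20000 = 20000 + j511500
Denominator: (j1023)^2 + 432(j1023) + 46400 = -1000129 + j441936
|N| = √(20000² + 511500²) ≈ 5.1189e+05, ∠N ≈ 87.76°
|D| = √(1000129² + 441936²) ≈ 1.0934e+06, ∠D ≈ 156.16°
|L| = 5.1189e+05 / 1.0934e+06 ≈ 0.46816
Gain = 20 log₁₀(0.46816) ≈ -6.59 dB
∠L = 87.76° − 156.16° = -68.40°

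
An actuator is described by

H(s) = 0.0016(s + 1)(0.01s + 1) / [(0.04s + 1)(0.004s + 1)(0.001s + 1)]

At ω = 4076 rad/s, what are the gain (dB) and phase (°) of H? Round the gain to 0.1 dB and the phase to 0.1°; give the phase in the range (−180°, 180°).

At ω = 4076 rad/s:
zero (1 + j4076·1) = 1 + j4076 → |·| ≈ 4076, ∠ ≈ 89.99°
zero (1 + j4076·0.01) = 1 + j40.76 → |·| ≈ 40.772, ∠ ≈ 88.59°
pole (1 + j4076·0.04) = 1 + j163.04 → |·| ≈ 163.04, ∠ ≈ 89.65°
pole (1 + j4076·0.004) = 1 + j16.304 → |·| ≈ 16.335, ∠ ≈ 86.49°
pole (1 + j4076·0.001) = 1 + j4.076 → |·| ≈ 4.1969, ∠ ≈ 76.22°
|H| = 0.0016 · 4076 · 40.772 / (163.04 · 16.335 · 4.1969) ≈ 0.023789
Gain = 20 log₁₀(0.023789) ≈ -32.47 dB
∠H = (89.99° + 88.59°) − (89.65° + 86.49° + 76.22°) = -73.78°

-32.5 dB, -73.8°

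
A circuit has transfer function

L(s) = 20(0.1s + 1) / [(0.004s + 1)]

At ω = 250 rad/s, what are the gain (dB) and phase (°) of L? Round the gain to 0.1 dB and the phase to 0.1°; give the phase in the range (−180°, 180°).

At ω = 250 rad/s:
zero (1 + j250·0.1) = 1 + j25 → |·| ≈ 25.02, ∠ ≈ 87.71°
pole (1 + j250·0.004) = 1 + j1 → |·| ≈ 1.4142, ∠ ≈ 45.00°
|L| = 20 · 25.02 / (1.4142) ≈ 353.84
Gain = 20 log₁₀(353.84) ≈ 50.98 dB
∠L = (87.71°) − (45.00°) = 42.71°

51.0 dB, 42.7°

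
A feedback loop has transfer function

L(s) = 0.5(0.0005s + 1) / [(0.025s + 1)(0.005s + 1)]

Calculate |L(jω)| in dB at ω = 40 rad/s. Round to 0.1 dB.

At ω = 40 rad/s:
zero (1 + j40·0.0005) = 1 + j0.02 → |·| ≈ 1.0002, ∠ ≈ 1.15°
pole (1 + j40·0.025) = 1 + j1 → |·| ≈ 1.4142, ∠ ≈ 45.00°
pole (1 + j40·0.005) = 1 + j0.2 → |·| ≈ 1.0198, ∠ ≈ 11.31°
|L| = 0.5 · 1.0002 / (1.4142 · 1.0198) ≈ 0.34676
Gain = 20 log₁₀(0.34676) ≈ -9.20 dB

-9.2 dB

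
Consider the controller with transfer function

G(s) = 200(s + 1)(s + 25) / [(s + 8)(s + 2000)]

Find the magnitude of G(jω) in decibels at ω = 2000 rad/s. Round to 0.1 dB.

At s = jω = j2000:
zero (s+1): 1 + j2000 → |·| = √(1²+2000²) = √4000001 ≈ 2000, ∠ = arctan(2000/1) ≈ 89.97°
zero (s+25): 25 + j2000 → |·| = √(25²+2000²) = √4000625 ≈ 2000.2, ∠ = arctan(2000/25) ≈ 89.28°
pole (s+8): 8 + j2000 → |·| = √(8²+2000²) = √4000064 ≈ 2000, ∠ = arctan(2000/8) ≈ 89.77°
pole (s+2000): 2000 + j2000 → |·| = √(2000²+2000²) = √8000000 ≈ 2828.4, ∠ = arctan(2000/2000) ≈ 45.00°
|G| = 200 · 4.0004e+06 / 5.6568e+06 ≈ 141.44
Gain = 20 log₁₀(141.44) ≈ 43.01 dB

43.0 dB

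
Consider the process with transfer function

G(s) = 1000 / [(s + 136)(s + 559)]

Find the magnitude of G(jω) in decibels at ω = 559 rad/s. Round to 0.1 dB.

-53.2 dB

At s = jω = j559:
pole (s+136): 136 + j559 → |·| = √(136²+559²) = √330977 ≈ 575.31, ∠ = arctan(559/136) ≈ 76.33°
pole (s+559): 559 + j559 → |·| = √(559²+559²) = √624962 ≈ 790.55, ∠ = arctan(559/559) ≈ 45.00°
|G| = 1000 / 4.5481e+05 ≈ 0.0021987
Gain = 20 log₁₀(0.0021987) ≈ -53.16 dB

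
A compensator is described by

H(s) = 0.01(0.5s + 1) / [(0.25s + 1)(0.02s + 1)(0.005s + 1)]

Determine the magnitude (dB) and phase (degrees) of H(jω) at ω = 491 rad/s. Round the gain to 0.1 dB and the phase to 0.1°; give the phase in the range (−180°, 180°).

At ω = 491 rad/s:
zero (1 + j491·0.5) = 1 + j245.5 → |·| ≈ 245.5, ∠ ≈ 89.77°
pole (1 + j491·0.25) = 1 + j122.75 → |·| ≈ 122.75, ∠ ≈ 89.53°
pole (1 + j491·0.02) = 1 + j9.82 → |·| ≈ 9.8708, ∠ ≈ 84.19°
pole (1 + j491·0.005) = 1 + j2.455 → |·| ≈ 2.6509, ∠ ≈ 67.84°
|H| = 0.01 · 245.5 / (122.75 · 9.8708 · 2.6509) ≈ 0.00076434
Gain = 20 log₁₀(0.00076434) ≈ -62.33 dB
∠H = (89.77°) − (89.53° + 84.19° + 67.84°) = -151.79°

-62.3 dB, -151.8°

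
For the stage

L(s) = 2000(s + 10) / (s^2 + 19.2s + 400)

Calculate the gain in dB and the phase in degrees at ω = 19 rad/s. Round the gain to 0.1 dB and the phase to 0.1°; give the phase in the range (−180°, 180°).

At s = jω = j19:
zero (s+10): 10 + j19 → |·| = √(10²+19²) = √461 ≈ 21.471, ∠ = arctan(19/10) ≈ 62.24°
quadratic: (j19)² + 19.2·j19 + 400 = 39 + j364.8 → |·| ≈ 366.88, ∠ ≈ 83.90°
|L| = 2000 · 21.471 / 366.88 ≈ 117.05
Gain = 20 log₁₀(117.05) ≈ 41.37 dB
∠L = 62.24° − 83.90° = -21.66°

41.4 dB, -21.7°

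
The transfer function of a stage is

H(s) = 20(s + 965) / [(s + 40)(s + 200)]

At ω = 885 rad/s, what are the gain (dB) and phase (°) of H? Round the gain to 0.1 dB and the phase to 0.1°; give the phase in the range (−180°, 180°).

At s = jω = j885:
zero (s+965): 965 + j885 → |·| = √(965²+885²) = √1714450 ≈ 1309.4, ∠ = arctan(885/965) ≈ 42.52°
pole (s+40): 40 + j885 → |·| = √(40²+885²) = √784825 ≈ 885.9, ∠ = arctan(885/40) ≈ 87.41°
pole (s+200): 200 + j885 → |·| = √(200²+885²) = √823225 ≈ 907.32, ∠ = arctan(885/200) ≈ 77.27°
|H| = 20 · 1309.4 / 8.0379e+05 ≈ 0.032581
Gain = 20 log₁₀(0.032581) ≈ -29.74 dB
∠H = 42.52° − 164.68° = -122.16°

-29.7 dB, -122.2°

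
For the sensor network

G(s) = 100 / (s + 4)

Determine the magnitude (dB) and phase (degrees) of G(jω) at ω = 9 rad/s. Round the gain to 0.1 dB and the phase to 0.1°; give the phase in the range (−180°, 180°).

20.1 dB, -66.0°

Substitute s = j9:
Numerator: 100 = 100 + j0
Denominator: (j9) + 4 = 4 + j9
|N| = √(100² + 0²) ≈ 100, ∠N ≈ 0.00°
|D| = √(4² + 9²) ≈ 9.8489, ∠D ≈ 66.04°
|G| = 100 / 9.8489 ≈ 10.153
Gain = 20 log₁₀(10.153) ≈ 20.13 dB
∠G = 0.00° − 66.04° = -66.04°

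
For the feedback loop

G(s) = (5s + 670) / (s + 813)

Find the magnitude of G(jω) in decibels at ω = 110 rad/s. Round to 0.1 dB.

Substitute s = j110:
Numerator: 5(j110) + 670 = 670 + j550
Denominator: (j110) + 813 = 813 + j110
|N| = √(670² + 550²) ≈ 866.83, ∠N ≈ 39.38°
|D| = √(813² + 110²) ≈ 820.41, ∠D ≈ 7.71°
|G| = 866.83 / 820.41 ≈ 1.0566
Gain = 20 log₁₀(1.0566) ≈ 0.48 dB

0.5 dB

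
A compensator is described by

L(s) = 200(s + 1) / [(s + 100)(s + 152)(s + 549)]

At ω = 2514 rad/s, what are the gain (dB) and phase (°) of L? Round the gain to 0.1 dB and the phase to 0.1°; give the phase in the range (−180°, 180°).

At s = jω = j2514:
zero (s+1): 1 + j2514 → |·| = √(1²+2514²) = √6320197 ≈ 2514, ∠ = arctan(2514/1) ≈ 89.98°
pole (s+100): 100 + j2514 → |·| = √(100²+2514²) = √6330196 ≈ 2516, ∠ = arctan(2514/100) ≈ 87.72°
pole (s+152): 152 + j2514 → |·| = √(152²+2514²) = √6343300 ≈ 2518.6, ∠ = arctan(2514/152) ≈ 86.54°
pole (s+549): 549 + j2514 → |·| = √(549²+2514²) = √6621597 ≈ 2573.2, ∠ = arctan(2514/549) ≈ 77.68°
|L| = 200 · 2514 / 1.6306e+10 ≈ 3.0835e-05
Gain = 20 log₁₀(3.0835e-05) ≈ -90.22 dB
∠L = 89.98° − 251.94° = -161.96°

-90.2 dB, -162.0°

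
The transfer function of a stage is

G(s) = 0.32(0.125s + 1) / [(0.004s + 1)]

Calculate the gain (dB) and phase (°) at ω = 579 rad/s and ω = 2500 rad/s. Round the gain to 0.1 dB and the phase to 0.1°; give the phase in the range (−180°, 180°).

At ω = 579 rad/s:
zero (1 + j579·0.125) = 1 + j72.375 → |·| ≈ 72.382, ∠ ≈ 89.21°
pole (1 + j579·0.004) = 1 + j2.316 → |·| ≈ 2.5227, ∠ ≈ 66.65°
|G| = 0.32 · 72.382 / (2.5227) ≈ 9.1815
Gain = 20 log₁₀(9.1815) ≈ 19.26 dB
∠G = (89.21°) − (66.65°) = 22.56°

At ω = 2500 rad/s:
zero (1 + j2500·0.125) = 1 + j312.5 → |·| ≈ 312.5, ∠ ≈ 89.82°
pole (1 + j2500·0.004) = 1 + j10 → |·| ≈ 10.05, ∠ ≈ 84.29°
|G| = 0.32 · 312.5 / (10.05) ≈ 9.9502
Gain = 20 log₁₀(9.9502) ≈ 19.96 dB
∠G = (89.82°) − (84.29°) = 5.53°

ω = 579: 19.3 dB, 22.6°; ω = 2500: 20.0 dB, 5.5°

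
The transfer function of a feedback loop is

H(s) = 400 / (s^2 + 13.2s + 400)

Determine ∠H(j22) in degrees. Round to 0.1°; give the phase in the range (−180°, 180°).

At s = jω = j22:
quadratic: (j22)² + 13.2·j22 + 400 = -84 + j290.4 → |·| ≈ 302.3, ∠ ≈ 106.13°
∠H = 0.00° − 106.13° = -106.13°

-106.1°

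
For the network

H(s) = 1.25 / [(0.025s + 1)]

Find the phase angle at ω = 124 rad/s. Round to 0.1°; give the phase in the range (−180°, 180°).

At ω = 124 rad/s:
pole (1 + j124·0.025) = 1 + j3.1 → |·| ≈ 3.2573, ∠ ≈ 72.12°
∠H = (0°) − (72.12°) = -72.12°

-72.1°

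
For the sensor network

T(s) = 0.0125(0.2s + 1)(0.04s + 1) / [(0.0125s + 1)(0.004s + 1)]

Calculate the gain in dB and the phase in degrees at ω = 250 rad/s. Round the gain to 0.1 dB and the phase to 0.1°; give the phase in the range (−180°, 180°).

2.6 dB, 55.9°

At ω = 250 rad/s:
zero (1 + j250·0.2) = 1 + j50 → |·| ≈ 50.01, ∠ ≈ 88.85°
zero (1 + j250·0.04) = 1 + j10 → |·| ≈ 10.05, ∠ ≈ 84.29°
pole (1 + j250·0.0125) = 1 + j3.125 → |·| ≈ 3.2811, ∠ ≈ 72.26°
pole (1 + j250·0.004) = 1 + j1 → |·| ≈ 1.4142, ∠ ≈ 45.00°
|T| = 0.0125 · 50.01 · 10.05 / (3.2811 · 1.4142) ≈ 1.354
Gain = 20 log₁₀(1.354) ≈ 2.63 dB
∠T = (88.85° + 84.29°) − (72.26° + 45.00°) = 55.88°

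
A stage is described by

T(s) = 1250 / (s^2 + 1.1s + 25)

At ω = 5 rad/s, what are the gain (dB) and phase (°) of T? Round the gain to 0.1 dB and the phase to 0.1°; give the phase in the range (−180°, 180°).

47.1 dB, -90.0°

At s = jω = j5:
quadratic: (j5)² + 1.1·j5 + 25 = 0 + j5.5 → |·| ≈ 5.5, ∠ ≈ 90.00°
|T| = 1250 / 5.5 ≈ 227.27
Gain = 20 log₁₀(227.27) ≈ 47.13 dB
∠T = 0.00° − 90.00° = -90.00°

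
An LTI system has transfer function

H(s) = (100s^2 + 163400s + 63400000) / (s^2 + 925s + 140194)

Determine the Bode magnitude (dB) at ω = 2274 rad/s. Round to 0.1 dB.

Substitute s = j2274:
Numerator: 100(j2274)^2 + 163400(j2274) + 63400000 = -453707600 + j371571600
Denominator: (j2274)^2 + 925(j2274) + 140194 = -5030882 + j2103450
|N| = √(453707600² + 371571600²) ≈ 5.8644e+08, ∠N ≈ 140.68°
|D| = √(5030882² + 2103450²) ≈ 5.4529e+06, ∠D ≈ 157.31°
|H| = 5.8644e+08 / 5.4529e+06 ≈ 107.55
Gain = 20 log₁₀(107.55) ≈ 40.63 dB

40.6 dB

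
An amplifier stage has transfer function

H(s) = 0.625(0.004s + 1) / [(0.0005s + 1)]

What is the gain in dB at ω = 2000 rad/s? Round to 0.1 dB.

At ω = 2000 rad/s:
zero (1 + j2000·0.004) = 1 + j8 → |·| ≈ 8.0623, ∠ ≈ 82.87°
pole (1 + j2000·0.0005) = 1 + j1 → |·| ≈ 1.4142, ∠ ≈ 45.00°
|H| = 0.625 · 8.0623 / (1.4142) ≈ 3.5631
Gain = 20 log₁₀(3.5631) ≈ 11.04 dB

11.0 dB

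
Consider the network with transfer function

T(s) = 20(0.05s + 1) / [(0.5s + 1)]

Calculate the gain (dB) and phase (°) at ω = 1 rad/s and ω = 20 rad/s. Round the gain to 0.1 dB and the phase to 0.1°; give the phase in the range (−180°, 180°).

ω = 1: 25.1 dB, -23.7°; ω = 20: 9.0 dB, -39.3°

At ω = 1 rad/s:
zero (1 + j1·0.05) = 1 + j0.05 → |·| ≈ 1.0012, ∠ ≈ 2.86°
pole (1 + j1·0.5) = 1 + j0.5 → |·| ≈ 1.118, ∠ ≈ 26.57°
|T| = 20 · 1.0012 / (1.118) ≈ 17.911
Gain = 20 log₁₀(17.911) ≈ 25.06 dB
∠T = (2.86°) − (26.57°) = -23.71°

At ω = 20 rad/s:
zero (1 + j20·0.05) = 1 + j1 → |·| ≈ 1.4142, ∠ ≈ 45.00°
pole (1 + j20·0.5) = 1 + j10 → |·| ≈ 10.05, ∠ ≈ 84.29°
|T| = 20 · 1.4142 / (10.05) ≈ 2.8143
Gain = 20 log₁₀(2.8143) ≈ 8.99 dB
∠T = (45.00°) − (84.29°) = -39.29°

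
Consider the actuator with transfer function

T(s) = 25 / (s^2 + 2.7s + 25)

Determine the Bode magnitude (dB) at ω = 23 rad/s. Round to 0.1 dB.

At s = jω = j23:
quadratic: (j23)² + 2.7·j23 + 25 = -504 + j62.1 → |·| ≈ 507.81, ∠ ≈ 172.98°
|T| = 25 / 507.81 ≈ 0.049231
Gain = 20 log₁₀(0.049231) ≈ -26.16 dB

-26.2 dB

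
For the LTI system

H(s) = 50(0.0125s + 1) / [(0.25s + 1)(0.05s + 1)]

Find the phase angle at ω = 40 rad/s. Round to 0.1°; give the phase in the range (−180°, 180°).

-121.2°

At ω = 40 rad/s:
zero (1 + j40·0.0125) = 1 + j0.5 → |·| ≈ 1.118, ∠ ≈ 26.57°
pole (1 + j40·0.25) = 1 + j10 → |·| ≈ 10.05, ∠ ≈ 84.29°
pole (1 + j40·0.05) = 1 + j2 → |·| ≈ 2.2361, ∠ ≈ 63.43°
∠H = (26.57°) − (84.29° + 63.43°) = -121.15°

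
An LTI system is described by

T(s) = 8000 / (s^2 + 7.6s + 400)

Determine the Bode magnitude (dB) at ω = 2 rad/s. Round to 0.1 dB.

At s = jω = j2:
quadratic: (j2)² + 7.6·j2 + 400 = 396 + j15.2 → |·| ≈ 396.29, ∠ ≈ 2.20°
|T| = 8000 / 396.29 ≈ 20.187
Gain = 20 log₁₀(20.187) ≈ 26.10 dB

26.1 dB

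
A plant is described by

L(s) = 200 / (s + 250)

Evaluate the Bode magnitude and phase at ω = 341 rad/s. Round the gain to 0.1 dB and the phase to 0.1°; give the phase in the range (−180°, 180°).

-6.5 dB, -53.8°

At s = jω = j341:
pole (s+250): 250 + j341 → |·| = √(250²+341²) = √178781 ≈ 422.83, ∠ = arctan(341/250) ≈ 53.75°
|L| = 200 / 422.83 ≈ 0.473
Gain = 20 log₁₀(0.473) ≈ -6.50 dB
∠L = 0.00° − 53.75° = -53.75°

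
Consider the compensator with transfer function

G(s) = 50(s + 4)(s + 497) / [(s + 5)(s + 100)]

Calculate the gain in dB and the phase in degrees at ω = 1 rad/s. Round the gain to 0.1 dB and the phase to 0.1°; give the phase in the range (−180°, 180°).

46.1 dB, 2.3°

At s = jω = j1:
zero (s+4): 4 + j1 → |·| = √(4²+1²) = √17 ≈ 4.1231, ∠ = arctan(1/4) ≈ 14.04°
zero (s+497): 497 + j1 → |·| = √(497²+1²) = √247010 ≈ 497, ∠ = arctan(1/497) ≈ 0.12°
pole (s+5): 5 + j1 → |·| = √(5²+1²) = √26 ≈ 5.099, ∠ = arctan(1/5) ≈ 11.31°
pole (s+100): 100 + j1 → |·| = √(100²+1²) = √10001 ≈ 100, ∠ = arctan(1/100) ≈ 0.57°
|G| = 50 · 2049.2 / 509.9 ≈ 200.94
Gain = 20 log₁₀(200.94) ≈ 46.06 dB
∠G = 14.16° − 11.88° = 2.28°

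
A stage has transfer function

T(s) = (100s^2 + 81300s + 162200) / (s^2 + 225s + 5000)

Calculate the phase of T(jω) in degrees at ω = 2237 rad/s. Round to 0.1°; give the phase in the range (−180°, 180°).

-14.2°

Substitute s = j2237:
Numerator: 100(j2237)^2 + 81300(j2237) + 162200 = -500254700 + j181868100
Denominator: (j2237)^2 + 225(j2237) + 5000 = -4999169 + j503325
|N| = √(500254700² + 181868100²) ≈ 5.3229e+08, ∠N ≈ 160.02°
|D| = √(4999169² + 503325²) ≈ 5.0244e+06, ∠D ≈ 174.25°
∠T = 160.02° − 174.25° = -14.23°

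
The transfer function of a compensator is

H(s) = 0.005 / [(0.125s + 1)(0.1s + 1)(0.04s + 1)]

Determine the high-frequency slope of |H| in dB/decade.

Each pole contributes −20 dB/decade at high frequency; each zero contributes +20 dB/decade.
Net: 0 zero(s) − 3 pole(s) → -60 dB/decade.

-60 dB/decade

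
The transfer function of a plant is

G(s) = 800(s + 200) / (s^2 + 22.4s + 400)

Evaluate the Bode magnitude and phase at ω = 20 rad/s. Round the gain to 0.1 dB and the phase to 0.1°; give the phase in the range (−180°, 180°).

At s = jω = j20:
zero (s+200): 200 + j20 → |·| = √(200²+20²) = √40400 ≈ 201, ∠ = arctan(20/200) ≈ 5.71°
quadratic: (j20)² + 22.4·j20 + 400 = 0 + j448 → |·| ≈ 448, ∠ ≈ 90.00°
|G| = 800 · 201 / 448 ≈ 358.93
Gain = 20 log₁₀(358.93) ≈ 51.10 dB
∠G = 5.71° − 90.00° = -84.29°

51.1 dB, -84.3°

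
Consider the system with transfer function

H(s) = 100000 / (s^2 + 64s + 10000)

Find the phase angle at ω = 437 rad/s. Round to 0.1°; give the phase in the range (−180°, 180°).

At s = jω = j437:
quadratic: (j437)² + 64·j437 + 10000 = -180969 + j27968 → |·| ≈ 1.8312e+05, ∠ ≈ 171.21°
∠H = 0.00° − 171.21° = -171.21°

-171.2°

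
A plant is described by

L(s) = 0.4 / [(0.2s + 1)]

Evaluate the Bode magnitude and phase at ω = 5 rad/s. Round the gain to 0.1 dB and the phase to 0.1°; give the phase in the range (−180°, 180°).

-11.0 dB, -45.0°

At ω = 5 rad/s:
pole (1 + j5·0.2) = 1 + j1 → |·| ≈ 1.4142, ∠ ≈ 45.00°
|L| = 0.4 · 1 / (1.4142) ≈ 0.28285
Gain = 20 log₁₀(0.28285) ≈ -10.97 dB
∠L = (0°) − (45.00°) = -45.00°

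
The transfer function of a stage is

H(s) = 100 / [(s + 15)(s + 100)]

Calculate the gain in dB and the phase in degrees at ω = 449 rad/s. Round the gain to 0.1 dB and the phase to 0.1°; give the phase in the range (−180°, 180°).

-66.3 dB, -165.5°

At s = jω = j449:
pole (s+15): 15 + j449 → |·| = √(15²+449²) = √201826 ≈ 449.25, ∠ = arctan(449/15) ≈ 88.09°
pole (s+100): 100 + j449 → |·| = √(100²+449²) = √211601 ≈ 460, ∠ = arctan(449/100) ≈ 77.44°
|H| = 100 / 2.0666e+05 ≈ 0.00048389
Gain = 20 log₁₀(0.00048389) ≈ -66.31 dB
∠H = 0.00° − 165.53° = -165.53°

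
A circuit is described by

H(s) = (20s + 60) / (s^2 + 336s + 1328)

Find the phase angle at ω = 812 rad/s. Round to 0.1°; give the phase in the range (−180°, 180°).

-67.7°

Substitute s = j812:
Numerator: 20(j812) + 60 = 60 + j16240
Denominator: (j812)^2 + 336(j812) + 1328 = -658016 + j272832
|N| = √(60² + 16240²) ≈ 16240, ∠N ≈ 89.79°
|D| = √(658016² + 272832²) ≈ 7.1234e+05, ∠D ≈ 157.48°
∠H = 89.79° − 157.48° = -67.69°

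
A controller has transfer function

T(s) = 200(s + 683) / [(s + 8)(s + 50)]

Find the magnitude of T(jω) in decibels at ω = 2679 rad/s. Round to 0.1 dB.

At s = jω = j2679:
zero (s+683): 683 + j2679 → |·| = √(683²+2679²) = √7643530 ≈ 2764.7, ∠ = arctan(2679/683) ≈ 75.70°
pole (s+8): 8 + j2679 → |·| = √(8²+2679²) = √7177105 ≈ 2679, ∠ = arctan(2679/8) ≈ 89.83°
pole (s+50): 50 + j2679 → |·| = √(50²+2679²) = √7179541 ≈ 2679.5, ∠ = arctan(2679/50) ≈ 88.93°
|T| = 200 · 2764.7 / 7.1784e+06 ≈ 0.077028
Gain = 20 log₁₀(0.077028) ≈ -22.27 dB

-22.3 dB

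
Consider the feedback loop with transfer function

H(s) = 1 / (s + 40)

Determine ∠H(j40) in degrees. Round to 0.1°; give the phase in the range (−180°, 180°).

At s = jω = j40:
pole (s+40): 40 + j40 → |·| = √(40²+40²) = √3200 ≈ 56.569, ∠ = arctan(40/40) ≈ 45.00°
∠H = 0.00° − 45.00° = -45.00°

-45.0°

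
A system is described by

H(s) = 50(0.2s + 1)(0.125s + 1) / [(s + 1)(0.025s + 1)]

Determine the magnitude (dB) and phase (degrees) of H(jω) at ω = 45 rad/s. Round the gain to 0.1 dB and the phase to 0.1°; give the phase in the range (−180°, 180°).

31.6 dB, 26.5°

At ω = 45 rad/s:
zero (1 + j45·0.2) = 1 + j9 → |·| ≈ 9.0554, ∠ ≈ 83.66°
zero (1 + j45·0.125) = 1 + j5.625 → |·| ≈ 5.7132, ∠ ≈ 79.92°
pole (1 + j45·1) = 1 + j45 → |·| ≈ 45.011, ∠ ≈ 88.73°
pole (1 + j45·0.025) = 1 + j1.125 → |·| ≈ 1.5052, ∠ ≈ 48.37°
|H| = 50 · 9.0554 · 5.7132 / (45.011 · 1.5052) ≈ 38.181
Gain = 20 log₁₀(38.181) ≈ 31.64 dB
∠H = (83.66° + 79.92°) − (88.73° + 48.37°) = 26.48°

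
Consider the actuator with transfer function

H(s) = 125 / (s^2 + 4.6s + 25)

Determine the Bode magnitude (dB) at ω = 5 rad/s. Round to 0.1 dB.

At s = jω = j5:
quadratic: (j5)² + 4.6·j5 + 25 = 0 + j23 → |·| ≈ 23, ∠ ≈ 90.00°
|H| = 125 / 23 ≈ 5.4348
Gain = 20 log₁₀(5.4348) ≈ 14.70 dB

14.7 dB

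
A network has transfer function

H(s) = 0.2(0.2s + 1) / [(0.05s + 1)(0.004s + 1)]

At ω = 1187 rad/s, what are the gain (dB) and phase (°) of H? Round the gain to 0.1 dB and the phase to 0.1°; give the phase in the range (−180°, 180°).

-15.7 dB, -77.4°

At ω = 1187 rad/s:
zero (1 + j1187·0.2) = 1 + j237.4 → |·| ≈ 237.4, ∠ ≈ 89.76°
pole (1 + j1187·0.05) = 1 + j59.35 → |·| ≈ 59.358, ∠ ≈ 89.03°
pole (1 + j1187·0.004) = 1 + j4.748 → |·| ≈ 4.8522, ∠ ≈ 78.11°
|H| = 0.2 · 237.4 / (59.358 · 4.8522) ≈ 0.16485
Gain = 20 log₁₀(0.16485) ≈ -15.66 dB
∠H = (89.76°) − (89.03° + 78.11°) = -77.38°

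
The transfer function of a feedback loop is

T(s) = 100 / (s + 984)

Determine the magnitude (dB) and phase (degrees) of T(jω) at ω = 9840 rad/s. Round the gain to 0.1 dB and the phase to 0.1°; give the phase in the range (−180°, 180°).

Substitute s = j9840:
Numerator: 100 = 100 + j0
Denominator: (j9840) + 984 = 984 + j9840
|N| = √(100² + 0²) ≈ 100, ∠N ≈ 0.00°
|D| = √(984² + 9840²) ≈ 9889.1, ∠D ≈ 84.29°
|T| = 100 / 9889.1 ≈ 0.010112
Gain = 20 log₁₀(0.010112) ≈ -39.90 dB
∠T = 0.00° − 84.29° = -84.29°

-39.9 dB, -84.3°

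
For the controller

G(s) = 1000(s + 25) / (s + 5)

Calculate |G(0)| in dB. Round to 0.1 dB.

G(0) = 1000·25 / (5) = 5000
20 log₁₀(5000) ≈ 73.98 dB

74.0 dB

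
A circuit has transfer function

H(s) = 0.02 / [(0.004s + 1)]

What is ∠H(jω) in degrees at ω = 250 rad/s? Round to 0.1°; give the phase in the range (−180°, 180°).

-45.0°

At ω = 250 rad/s:
pole (1 + j250·0.004) = 1 + j1 → |·| ≈ 1.4142, ∠ ≈ 45.00°
∠H = (0°) − (45.00°) = -45.00°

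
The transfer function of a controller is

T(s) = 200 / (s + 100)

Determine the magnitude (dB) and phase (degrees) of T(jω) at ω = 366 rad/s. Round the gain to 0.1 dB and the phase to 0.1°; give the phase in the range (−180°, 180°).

At s = jω = j366:
pole (s+100): 100 + j366 → |·| = √(100²+366²) = √143956 ≈ 379.42, ∠ = arctan(366/100) ≈ 74.72°
|T| = 200 / 379.42 ≈ 0.52712
Gain = 20 log₁₀(0.52712) ≈ -5.56 dB
∠T = 0.00° − 74.72° = -74.72°

-5.6 dB, -74.7°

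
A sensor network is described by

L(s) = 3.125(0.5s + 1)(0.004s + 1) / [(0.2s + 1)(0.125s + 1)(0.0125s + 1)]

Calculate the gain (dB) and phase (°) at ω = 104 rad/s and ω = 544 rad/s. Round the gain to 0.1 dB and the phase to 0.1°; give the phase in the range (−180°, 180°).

At ω = 104 rad/s:
zero (1 + j104·0.5) = 1 + j52 → |·| ≈ 52.01, ∠ ≈ 88.90°
zero (1 + j104·0.004) = 1 + j0.416 → |·| ≈ 1.0831, ∠ ≈ 22.59°
pole (1 + j104·0.2) = 1 + j20.8 → |·| ≈ 20.824, ∠ ≈ 87.25°
pole (1 + j104·0.125) = 1 + j13 → |·| ≈ 13.038, ∠ ≈ 85.60°
pole (1 + j104·0.0125) = 1 + j1.3 → |·| ≈ 1.6401, ∠ ≈ 52.43°
|L| = 3.125 · 52.01 · 1.0831 / (20.824 · 13.038 · 1.6401) ≈ 0.39533
Gain = 20 log₁₀(0.39533) ≈ -8.06 dB
∠L = (88.90° + 22.59°) − (87.25° + 85.60° + 52.43°) = -113.79°

At ω = 544 rad/s:
zero (1 + j544·0.5) = 1 + j272 → |·| ≈ 272, ∠ ≈ 89.79°
zero (1 + j544·0.004) = 1 + j2.176 → |·| ≈ 2.3948, ∠ ≈ 65.32°
pole (1 + j544·0.2) = 1 + j108.8 → |·| ≈ 108.8, ∠ ≈ 89.47°
pole (1 + j544·0.125) = 1 + j68 → |·| ≈ 68.007, ∠ ≈ 89.16°
pole (1 + j544·0.0125) = 1 + j6.8 → |·| ≈ 6.8731, ∠ ≈ 81.63°
|L| = 3.125 · 272 · 2.3948 / (108.8 · 68.007 · 6.8731) ≈ 0.040027
Gain = 20 log₁₀(0.040027) ≈ -27.95 dB
∠L = (89.79° + 65.32°) − (89.47° + 89.16° + 81.63°) = -105.15°

ω = 104: -8.1 dB, -113.8°; ω = 544: -28.0 dB, -105.2°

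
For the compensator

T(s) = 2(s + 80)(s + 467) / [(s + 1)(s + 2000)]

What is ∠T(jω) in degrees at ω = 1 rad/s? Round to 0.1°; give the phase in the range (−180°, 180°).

-44.2°

At s = jω = j1:
zero (s+80): 80 + j1 → |·| = √(80²+1²) = √6401 ≈ 80.006, ∠ = arctan(1/80) ≈ 0.72°
zero (s+467): 467 + j1 → |·| = √(467²+1²) = √218090 ≈ 467, ∠ = arctan(1/467) ≈ 0.12°
pole (s+1): 1 + j1 → |·| = √(1²+1²) = √2 ≈ 1.4142, ∠ = arctan(1/1) ≈ 45.00°
pole (s+2000): 2000 + j1 → |·| = √(2000²+1²) = √4000001 ≈ 2000, ∠ = arctan(1/2000) ≈ 0.03°
∠T = 0.84° − 45.03° = -44.19°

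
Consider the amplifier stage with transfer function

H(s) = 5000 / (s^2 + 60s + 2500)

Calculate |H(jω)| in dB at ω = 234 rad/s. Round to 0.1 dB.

-20.7 dB

At s = jω = j234:
quadratic: (j234)² + 60·j234 + 2500 = -52256 + j14040 → |·| ≈ 54109, ∠ ≈ 164.96°
|H| = 5000 / 54109 ≈ 0.092406
Gain = 20 log₁₀(0.092406) ≈ -20.69 dB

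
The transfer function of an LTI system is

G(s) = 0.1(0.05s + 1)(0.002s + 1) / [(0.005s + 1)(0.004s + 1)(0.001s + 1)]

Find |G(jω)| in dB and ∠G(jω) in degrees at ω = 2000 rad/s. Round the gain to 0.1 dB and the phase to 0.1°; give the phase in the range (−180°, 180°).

-12.9 dB, -65.2°

At ω = 2000 rad/s:
zero (1 + j2000·0.05) = 1 + j100 → |·| ≈ 100, ∠ ≈ 89.43°
zero (1 + j2000·0.002) = 1 + j4 → |·| ≈ 4.1231, ∠ ≈ 75.96°
pole (1 + j2000·0.005) = 1 + j10 → |·| ≈ 10.05, ∠ ≈ 84.29°
pole (1 + j2000·0.004) = 1 + j8 → |·| ≈ 8.0623, ∠ ≈ 82.87°
pole (1 + j2000·0.001) = 1 + j2 → |·| ≈ 2.2361, ∠ ≈ 63.43°
|G| = 0.1 · 100 · 4.1231 / (10.05 · 8.0623 · 2.2361) ≈ 0.22757
Gain = 20 log₁₀(0.22757) ≈ -12.86 dB
∠G = (89.43° + 75.96°) − (84.29° + 82.87° + 63.43°) = -65.20°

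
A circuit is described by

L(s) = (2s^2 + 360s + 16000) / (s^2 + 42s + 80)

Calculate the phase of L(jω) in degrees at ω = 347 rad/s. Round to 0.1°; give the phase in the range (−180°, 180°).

-22.2°

Substitute s = j347:
Numerator: 2(j347)^2 + 360(j347) + 16000 = -224818 + j124920
Denominator: (j347)^2 + 42(j347) + 80 = -120329 + j14574
|N| = √(224818² + 124920²) ≈ 2.5719e+05, ∠N ≈ 150.94°
|D| = √(120329² + 14574²) ≈ 1.2121e+05, ∠D ≈ 173.09°
∠L = 150.94° − 173.09° = -22.15°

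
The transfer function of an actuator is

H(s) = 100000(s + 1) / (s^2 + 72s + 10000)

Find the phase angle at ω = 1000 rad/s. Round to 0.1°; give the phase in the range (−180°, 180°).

-85.9°

At s = jω = j1000:
zero (s+1): 1 + j1000 → |·| = √(1²+1000²) = √1000001 ≈ 1000, ∠ = arctan(1000/1) ≈ 89.94°
quadratic: (j1000)² + 72·j1000 + 10000 = -990000 + j72000 → |·| ≈ 9.9261e+05, ∠ ≈ 175.84°
∠H = 89.94° − 175.84° = -85.90°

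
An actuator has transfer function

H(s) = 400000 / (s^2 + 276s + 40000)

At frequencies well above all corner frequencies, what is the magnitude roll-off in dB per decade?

-40 dB/decade

Each pole contributes −20 dB/decade at high frequency; each zero contributes +20 dB/decade.
Net: 0 zero(s) − 2 pole(s) → -40 dB/decade.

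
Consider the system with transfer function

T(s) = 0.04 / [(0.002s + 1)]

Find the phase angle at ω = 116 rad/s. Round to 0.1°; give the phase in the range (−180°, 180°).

-13.1°

At ω = 116 rad/s:
pole (1 + j116·0.002) = 1 + j0.232 → |·| ≈ 1.0266, ∠ ≈ 13.06°
∠T = (0°) − (13.06°) = -13.06°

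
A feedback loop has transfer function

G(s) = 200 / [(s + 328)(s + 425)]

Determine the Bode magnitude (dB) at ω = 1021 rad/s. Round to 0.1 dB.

-75.5 dB

At s = jω = j1021:
pole (s+328): 328 + j1021 → |·| = √(328²+1021²) = √1150025 ≈ 1072.4, ∠ = arctan(1021/328) ≈ 72.19°
pole (s+425): 425 + j1021 → |·| = √(425²+1021²) = √1223066 ≈ 1105.9, ∠ = arctan(1021/425) ≈ 67.40°
|G| = 200 / 1.186e+06 ≈ 0.00016863
Gain = 20 log₁₀(0.00016863) ≈ -75.46 dB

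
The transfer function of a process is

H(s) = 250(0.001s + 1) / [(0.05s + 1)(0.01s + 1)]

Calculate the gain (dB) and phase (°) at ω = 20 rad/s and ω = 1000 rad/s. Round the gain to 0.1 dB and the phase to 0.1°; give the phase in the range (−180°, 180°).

ω = 20: 44.8 dB, -55.2°; ω = 1000: -3.1 dB, -128.1°

At ω = 20 rad/s:
zero (1 + j20·0.001) = 1 + j0.02 → |·| ≈ 1.0002, ∠ ≈ 1.15°
pole (1 + j20·0.05) = 1 + j1 → |·| ≈ 1.4142, ∠ ≈ 45.00°
pole (1 + j20·0.01) = 1 + j0.2 → |·| ≈ 1.0198, ∠ ≈ 11.31°
|H| = 250 · 1.0002 / (1.4142 · 1.0198) ≈ 173.38
Gain = 20 log₁₀(173.38) ≈ 44.78 dB
∠H = (1.15°) − (45.00° + 11.31°) = -55.16°

At ω = 1000 rad/s:
zero (1 + j1000·0.001) = 1 + j1 → |·| ≈ 1.4142, ∠ ≈ 45.00°
pole (1 + j1000·0.05) = 1 + j50 → |·| ≈ 50.01, ∠ ≈ 88.85°
pole (1 + j1000·0.01) = 1 + j10 → |·| ≈ 10.05, ∠ ≈ 84.29°
|H| = 250 · 1.4142 / (50.01 · 10.05) ≈ 0.70344
Gain = 20 log₁₀(0.70344) ≈ -3.06 dB
∠H = (45.00°) − (88.85° + 84.29°) = -128.14°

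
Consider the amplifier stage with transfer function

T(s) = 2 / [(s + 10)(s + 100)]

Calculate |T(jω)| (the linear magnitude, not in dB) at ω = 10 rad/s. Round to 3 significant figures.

At s = jω = j10:
pole (s+10): 10 + j10 → |·| = √(10²+10²) = √200 ≈ 14.142, ∠ = arctan(10/10) ≈ 45.00°
pole (s+100): 100 + j10 → |·| = √(100²+10²) = √10100 ≈ 100.5, ∠ = arctan(10/100) ≈ 5.71°
|T| = 2 / 1421.3 ≈ 0.0014072

0.00141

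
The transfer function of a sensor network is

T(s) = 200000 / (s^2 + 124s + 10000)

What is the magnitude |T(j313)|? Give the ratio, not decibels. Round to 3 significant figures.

2.08

At s = jω = j313:
quadratic: (j313)² + 124·j313 + 10000 = -87969 + j38812 → |·| ≈ 96150, ∠ ≈ 156.19°
|T| = 200000 / 96150 ≈ 2.0801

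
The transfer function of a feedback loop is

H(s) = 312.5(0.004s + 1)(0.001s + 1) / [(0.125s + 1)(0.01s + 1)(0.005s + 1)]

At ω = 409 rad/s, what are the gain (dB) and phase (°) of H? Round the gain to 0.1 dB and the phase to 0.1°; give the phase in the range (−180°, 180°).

2.4 dB, -148.3°

At ω = 409 rad/s:
zero (1 + j409·0.004) = 1 + j1.636 → |·| ≈ 1.9174, ∠ ≈ 58.56°
zero (1 + j409·0.001) = 1 + j0.409 → |·| ≈ 1.0804, ∠ ≈ 22.24°
pole (1 + j409·0.125) = 1 + j51.125 → |·| ≈ 51.135, ∠ ≈ 88.88°
pole (1 + j409·0.01) = 1 + j4.09 → |·| ≈ 4.2105, ∠ ≈ 76.26°
pole (1 + j409·0.005) = 1 + j2.045 → |·| ≈ 2.2764, ∠ ≈ 63.94°
|H| = 312.5 · 1.9174 · 1.0804 / (51.135 · 4.2105 · 2.2764) ≈ 1.3208
Gain = 20 log₁₀(1.3208) ≈ 2.42 dB
∠H = (58.56° + 22.24°) − (88.88° + 76.26° + 63.94°) = -148.28°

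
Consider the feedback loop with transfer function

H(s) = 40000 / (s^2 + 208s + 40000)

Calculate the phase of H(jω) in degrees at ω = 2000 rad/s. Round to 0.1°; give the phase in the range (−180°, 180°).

At s = jω = j2000:
quadratic: (j2000)² + 208·j2000 + 40000 = -3960000 + j416000 → |·| ≈ 3.9818e+06, ∠ ≈ 174.00°
∠H = 0.00° − 174.00° = -174.00°

-174.0°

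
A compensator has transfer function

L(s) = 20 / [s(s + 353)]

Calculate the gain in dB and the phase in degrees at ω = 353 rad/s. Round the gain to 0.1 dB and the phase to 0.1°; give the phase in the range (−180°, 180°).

-78.9 dB, -135.0°

At s = jω = j353:
pole (s+353): 353 + j353 → |·| = √(353²+353²) = √249218 ≈ 499.22, ∠ = arctan(353/353) ≈ 45.00°
pole at origin: |s| = 353, ∠ = 90.00° (in denominator)
|L| = 20 / 1.7622e+05 ≈ 0.00011349
Gain = 20 log₁₀(0.00011349) ≈ -78.90 dB
∠L = 0.00° − 135.00° = -135.00°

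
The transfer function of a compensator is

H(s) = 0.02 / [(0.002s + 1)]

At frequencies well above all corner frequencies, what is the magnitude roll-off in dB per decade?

Each pole contributes −20 dB/decade at high frequency; each zero contributes +20 dB/decade.
Net: 0 zero(s) − 1 pole(s) → -20 dB/decade.

-20 dB/decade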